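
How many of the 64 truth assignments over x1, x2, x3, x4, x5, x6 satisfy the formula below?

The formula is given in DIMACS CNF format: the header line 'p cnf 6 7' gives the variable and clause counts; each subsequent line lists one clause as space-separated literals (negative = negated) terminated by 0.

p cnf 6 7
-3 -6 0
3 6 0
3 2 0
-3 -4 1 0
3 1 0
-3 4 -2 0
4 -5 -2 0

There are 2^6 = 64 truth assignments over (x1, x2, x3, x4, x5, x6).
Split on x2. With x2 = True, the clauses containing x2 are satisfied and ¬x2 drops from the rest; 5 of the 2^5 = 32 assignments to the other variables satisfy what remains.
With x2 = False, by the same count on the reduced clause set, 6 assignments work.
Total: 5 + 6 = 11.

11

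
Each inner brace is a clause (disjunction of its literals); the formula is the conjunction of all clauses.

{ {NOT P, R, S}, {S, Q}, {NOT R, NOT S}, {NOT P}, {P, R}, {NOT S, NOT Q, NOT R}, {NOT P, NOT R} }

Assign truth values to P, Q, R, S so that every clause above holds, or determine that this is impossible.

P: false, Q: true, R: true, S: false

From the singleton clause (NOT P), P = false.
From the singleton clause (R), R = true.
From the singleton clause (NOT S), S = false.
From the singleton clause (Q), Q = true.
All clauses are satisfied.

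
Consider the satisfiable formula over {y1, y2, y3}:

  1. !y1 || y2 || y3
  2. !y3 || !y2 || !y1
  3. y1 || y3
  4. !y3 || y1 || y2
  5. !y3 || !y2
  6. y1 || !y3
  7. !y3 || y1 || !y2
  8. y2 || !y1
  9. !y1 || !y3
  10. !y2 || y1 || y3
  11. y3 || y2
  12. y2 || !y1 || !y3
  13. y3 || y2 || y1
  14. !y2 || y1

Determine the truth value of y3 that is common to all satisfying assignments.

False

Suppose y3 = true.
From the singleton clause (!y2), y2 = false.
From the singleton clause (y1), y1 = true.
That conflicts with the unit clause (!y1).
So every satisfying assignment has y3 = False.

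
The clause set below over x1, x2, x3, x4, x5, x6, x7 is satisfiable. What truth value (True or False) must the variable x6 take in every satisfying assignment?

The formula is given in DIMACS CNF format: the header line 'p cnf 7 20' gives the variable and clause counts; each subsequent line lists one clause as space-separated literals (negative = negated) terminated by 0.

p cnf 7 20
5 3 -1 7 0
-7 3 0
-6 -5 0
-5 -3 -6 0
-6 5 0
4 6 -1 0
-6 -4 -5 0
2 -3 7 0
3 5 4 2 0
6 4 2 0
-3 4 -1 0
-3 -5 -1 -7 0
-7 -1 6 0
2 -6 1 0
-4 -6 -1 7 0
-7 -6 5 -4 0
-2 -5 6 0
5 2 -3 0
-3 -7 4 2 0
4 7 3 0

Suppose x6 = True.
(¬x5) alone gives x5 = False.
Now (x5) is unsatisfied and unit — conflict.
So every satisfying assignment has x6 = False.

False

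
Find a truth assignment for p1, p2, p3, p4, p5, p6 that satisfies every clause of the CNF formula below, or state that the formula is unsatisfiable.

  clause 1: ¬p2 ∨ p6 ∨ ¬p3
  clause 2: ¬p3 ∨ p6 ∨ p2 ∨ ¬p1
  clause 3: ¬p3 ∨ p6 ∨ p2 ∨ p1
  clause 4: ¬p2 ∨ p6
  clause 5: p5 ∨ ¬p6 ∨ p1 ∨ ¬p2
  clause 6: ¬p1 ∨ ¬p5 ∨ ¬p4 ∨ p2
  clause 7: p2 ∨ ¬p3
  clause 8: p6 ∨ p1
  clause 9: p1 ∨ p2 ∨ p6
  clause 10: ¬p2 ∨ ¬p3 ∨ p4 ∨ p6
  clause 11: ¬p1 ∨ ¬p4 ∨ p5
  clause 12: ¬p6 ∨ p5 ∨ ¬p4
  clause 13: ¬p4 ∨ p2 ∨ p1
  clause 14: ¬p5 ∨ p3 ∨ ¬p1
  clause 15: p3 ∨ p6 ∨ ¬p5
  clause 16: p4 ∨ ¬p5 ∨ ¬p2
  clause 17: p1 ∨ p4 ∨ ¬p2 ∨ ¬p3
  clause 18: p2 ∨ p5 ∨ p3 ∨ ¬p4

Branch on p2: set p2 = True.
From the singleton clause (p6), p6 = True.
Branch on p5: set p5 = True.
From the singleton clause (p4), p4 = True.
Branch on p3: set p3 = False.
From the singleton clause (¬p1), p1 = False.
Every clause now holds.

p1=False,  p2=True,  p3=False,  p4=True,  p5=True,  p6=True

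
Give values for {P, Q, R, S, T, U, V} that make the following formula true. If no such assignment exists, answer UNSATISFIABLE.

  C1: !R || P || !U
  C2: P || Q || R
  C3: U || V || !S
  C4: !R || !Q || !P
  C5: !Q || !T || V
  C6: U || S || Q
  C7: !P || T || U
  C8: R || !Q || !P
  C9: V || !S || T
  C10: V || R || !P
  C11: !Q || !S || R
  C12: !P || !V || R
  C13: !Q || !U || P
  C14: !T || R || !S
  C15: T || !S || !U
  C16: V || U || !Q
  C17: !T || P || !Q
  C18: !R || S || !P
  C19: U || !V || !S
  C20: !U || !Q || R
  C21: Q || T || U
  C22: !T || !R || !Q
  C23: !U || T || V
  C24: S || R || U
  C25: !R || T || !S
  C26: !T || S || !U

Suppose R = true.
Suppose P = true.
Unit clause (!Q) forces Q = false.
Unit clause (S) forces S = true.
Unit clause (T) forces T = true.
Suppose U = true.
Every clause is now satisfied; V is unconstrained.

P: true,  Q: false,  R: true,  S: true,  T: true,  U: true,  V: true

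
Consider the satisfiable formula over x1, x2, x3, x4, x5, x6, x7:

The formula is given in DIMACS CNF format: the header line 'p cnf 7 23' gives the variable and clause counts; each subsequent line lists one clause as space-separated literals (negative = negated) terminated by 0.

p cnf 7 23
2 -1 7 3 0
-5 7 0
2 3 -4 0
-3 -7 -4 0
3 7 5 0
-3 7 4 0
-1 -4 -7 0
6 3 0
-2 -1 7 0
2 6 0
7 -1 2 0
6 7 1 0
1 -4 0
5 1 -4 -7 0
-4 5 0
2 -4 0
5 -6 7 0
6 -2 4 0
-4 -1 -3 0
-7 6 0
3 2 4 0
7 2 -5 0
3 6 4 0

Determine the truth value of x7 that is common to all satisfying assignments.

True

Suppose x7 = False.
Unit clause (¬x5) forces x5 = False.
Unit clause (x3) forces x3 = True.
Unit clause (x4) forces x4 = True.
Now (¬x4) is unsatisfied and unit — conflict.
So every satisfying assignment has x7 = True.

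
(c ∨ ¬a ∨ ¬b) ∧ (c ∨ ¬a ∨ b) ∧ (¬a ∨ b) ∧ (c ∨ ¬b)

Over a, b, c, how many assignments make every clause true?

There are 2^3 = 8 truth assignments over (a, b, c).
Check each against the 4 clauses (columns in the order a, b, c):
  F F F  ✓ satisfies all
  F F T  ✓ satisfies all
  F T F  ✗ fails (c ∨ ¬b)
  F T T  ✓ satisfies all
  T F F  ✗ fails (c ∨ ¬a ∨ b)
  T F T  ✗ fails (¬a ∨ b)
  T T F  ✗ fails (c ∨ ¬a ∨ ¬b)
  T T T  ✓ satisfies all
4 of the 8 rows are models.

4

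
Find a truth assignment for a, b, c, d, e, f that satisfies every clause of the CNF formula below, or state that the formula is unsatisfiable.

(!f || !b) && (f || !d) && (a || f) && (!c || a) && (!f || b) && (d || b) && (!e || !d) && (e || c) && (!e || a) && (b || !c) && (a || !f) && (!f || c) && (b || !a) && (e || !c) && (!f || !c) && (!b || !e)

UNSATISFIABLE

Suppose f = false.
Unit clause (!d) forces d = false.
Unit clause (a) forces a = true.
Unit clause (b) forces b = true.
Unit clause (!e) forces e = false.
Unit clause (c) forces c = true.
That conflicts with the unit clause (!c).
So f must be the other value — set f = true.
Unit clause (!b) forces b = false.
That conflicts with the unit clause (b).
Both values of f lead to a conflict.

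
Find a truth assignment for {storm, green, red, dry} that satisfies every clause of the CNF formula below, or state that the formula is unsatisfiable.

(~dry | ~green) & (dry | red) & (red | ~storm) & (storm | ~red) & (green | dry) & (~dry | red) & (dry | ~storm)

Case dry = 1:
The clause (~green) is unit, so green = 0.
The clause (red) is unit, so red = 1.
The clause (storm) is unit, so storm = 1.
All clauses are satisfied.

storm=1, green=0, red=1, dry=1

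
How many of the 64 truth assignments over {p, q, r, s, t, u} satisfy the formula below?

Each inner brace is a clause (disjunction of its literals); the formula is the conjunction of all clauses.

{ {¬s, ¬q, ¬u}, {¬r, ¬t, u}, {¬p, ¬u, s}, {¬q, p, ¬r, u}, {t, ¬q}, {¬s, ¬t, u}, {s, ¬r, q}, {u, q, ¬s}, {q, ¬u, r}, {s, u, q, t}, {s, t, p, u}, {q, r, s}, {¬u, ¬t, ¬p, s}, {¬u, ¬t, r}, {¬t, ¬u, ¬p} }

6

There are 2^6 = 64 truth assignments over (p, q, r, s, t, u).
Split on r. With r = True, the clauses containing r are satisfied and ¬r drops from the rest; 4 of the 2^5 = 32 assignments to the other variables satisfy what remains.
With r = False, by the same count on the reduced clause set, 2 assignments work.
(One model: p=F, q=F, r=T, s=T, t=F, u=T.)
Total: 4 + 2 = 6.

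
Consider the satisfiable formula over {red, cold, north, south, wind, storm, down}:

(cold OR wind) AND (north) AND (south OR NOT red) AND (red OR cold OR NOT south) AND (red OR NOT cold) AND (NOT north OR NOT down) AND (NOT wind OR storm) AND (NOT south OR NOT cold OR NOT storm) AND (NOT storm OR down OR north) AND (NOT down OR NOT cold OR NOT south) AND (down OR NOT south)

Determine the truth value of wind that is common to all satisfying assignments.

True

Suppose wind = false.
The clause (cold) is unit, so cold = true.
The clause (north) is unit, so north = true.
The clause (red) is unit, so red = true.
The clause (south) is unit, so south = true.
The clause (NOT down) is unit, so down = false.
That conflicts with the unit clause (down).
So every satisfying assignment has wind = True.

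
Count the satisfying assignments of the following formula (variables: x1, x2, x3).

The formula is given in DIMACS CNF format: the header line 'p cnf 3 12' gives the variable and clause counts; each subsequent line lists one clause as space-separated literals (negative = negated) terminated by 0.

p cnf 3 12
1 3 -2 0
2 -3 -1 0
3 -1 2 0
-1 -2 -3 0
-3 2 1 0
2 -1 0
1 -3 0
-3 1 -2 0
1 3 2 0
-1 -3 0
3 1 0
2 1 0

There are 2^3 = 8 truth assignments over (x1, x2, x3).
Check each against the 12 clauses (columns in the order x1, x2, x3):
  F F F  ✗ fails (x1 ∨ x3 ∨ x2)
  F F T  ✗ fails (¬x3 ∨ x2 ∨ x1)
  F T F  ✗ fails (x1 ∨ x3 ∨ ¬x2)
  F T T  ✗ fails (x1 ∨ ¬x3)
  T F F  ✗ fails (x3 ∨ ¬x1 ∨ x2)
  T F T  ✗ fails (x2 ∨ ¬x3 ∨ ¬x1)
  T T F  ✓ satisfies all
  T T T  ✗ fails (¬x1 ∨ ¬x2 ∨ ¬x3)
1 of the 8 rows is a model.

1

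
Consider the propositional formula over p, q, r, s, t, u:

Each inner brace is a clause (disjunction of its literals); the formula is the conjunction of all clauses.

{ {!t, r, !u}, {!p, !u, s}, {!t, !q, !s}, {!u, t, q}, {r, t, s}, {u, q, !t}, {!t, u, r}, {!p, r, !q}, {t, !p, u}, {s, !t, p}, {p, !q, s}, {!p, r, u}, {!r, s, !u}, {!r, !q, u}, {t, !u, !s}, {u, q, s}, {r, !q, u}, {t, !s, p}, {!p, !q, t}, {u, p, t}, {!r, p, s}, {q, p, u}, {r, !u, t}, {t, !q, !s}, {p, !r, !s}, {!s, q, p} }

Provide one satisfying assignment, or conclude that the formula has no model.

Branch on t: set t = true.
Branch on r: set r = true.
Branch on q: set q = false.
(u) alone gives u = true.
(s) alone gives s = true.
(p) alone gives p = true.
All clauses are satisfied.

p ↦ true, q ↦ false, r ↦ true, s ↦ true, t ↦ true, u ↦ true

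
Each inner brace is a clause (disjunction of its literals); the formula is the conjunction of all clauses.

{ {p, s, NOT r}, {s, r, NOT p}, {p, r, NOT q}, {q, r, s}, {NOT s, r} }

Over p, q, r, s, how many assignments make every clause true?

There are 2^4 = 16 truth assignments over (p, q, r, s).
Check each against the 5 clauses (columns in the order p, q, r, s):
  F F F F  ✗ fails (q OR r OR s)
  F F F T  ✗ fails (NOT s OR r)
  F F T F  ✗ fails (p OR s OR NOT r)
  F F T T  ✓ satisfies all
  F T F F  ✗ fails (p OR r OR NOT q)
  F T F T  ✗ fails (p OR r OR NOT q)
  F T T F  ✗ fails (p OR s OR NOT r)
  F T T T  ✓ satisfies all
  T F F F  ✗ fails (s OR r OR NOT p)
  T F F T  ✗ fails (NOT s OR r)
  T F T F  ✓ satisfies all
  T F T T  ✓ satisfies all
  T T F F  ✗ fails (s OR r OR NOT p)
  T T F T  ✗ fails (NOT s OR r)
  T T T F  ✓ satisfies all
  T T T T  ✓ satisfies all
6 of the 16 rows are models.

6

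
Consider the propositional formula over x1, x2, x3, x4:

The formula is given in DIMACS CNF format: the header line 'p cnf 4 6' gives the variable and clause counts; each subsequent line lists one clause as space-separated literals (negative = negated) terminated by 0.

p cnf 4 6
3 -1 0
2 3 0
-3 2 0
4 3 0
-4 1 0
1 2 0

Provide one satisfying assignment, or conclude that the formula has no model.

Branch on x3: set x3 = True.
(x2) alone gives x2 = True.
Branch on x4: set x4 = True.
(x1) alone gives x1 = True.
This assignment satisfies each clause.

x1=True; x2=True; x3=True; x4=True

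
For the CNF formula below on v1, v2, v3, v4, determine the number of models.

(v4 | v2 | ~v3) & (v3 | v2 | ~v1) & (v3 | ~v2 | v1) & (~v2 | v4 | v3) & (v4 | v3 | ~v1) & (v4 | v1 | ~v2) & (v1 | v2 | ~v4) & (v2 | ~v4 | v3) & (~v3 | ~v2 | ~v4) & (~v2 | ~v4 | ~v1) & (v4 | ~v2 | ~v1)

There are 2^4 = 16 truth assignments over (v1, v2, v3, v4).
Split on v2. With v2 = 1, the clauses containing v2 are satisfied and ~v2 drops from the rest; 0 of the 2^3 = 8 assignments to the other variables satisfy what remains.
With v2 = 0, by the same count on the reduced clause set, 2 assignments work.
Total: 0 + 2 = 2.

2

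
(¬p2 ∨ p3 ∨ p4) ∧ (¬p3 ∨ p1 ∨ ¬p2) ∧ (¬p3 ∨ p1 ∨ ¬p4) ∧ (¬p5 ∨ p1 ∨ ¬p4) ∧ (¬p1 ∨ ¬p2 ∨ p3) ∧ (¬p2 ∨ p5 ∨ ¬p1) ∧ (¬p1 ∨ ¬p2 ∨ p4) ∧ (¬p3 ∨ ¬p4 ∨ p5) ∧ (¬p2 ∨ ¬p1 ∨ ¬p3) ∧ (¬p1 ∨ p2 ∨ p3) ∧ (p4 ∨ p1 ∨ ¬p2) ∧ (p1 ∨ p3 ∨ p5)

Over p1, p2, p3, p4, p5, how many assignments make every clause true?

6

There are 2^5 = 32 truth assignments over (p1, p2, p3, p4, p5).
Split on p4. With p4 = True, the clauses containing p4 are satisfied and ¬p4 drops from the rest; 1 of the 2^4 = 16 assignments to the other variables satisfy what remains.
With p4 = False, by the same count on the reduced clause set, 5 assignments work.
(One model: p1=F, p2=F, p3=F, p4=F, p5=T.)
Total: 1 + 5 = 6.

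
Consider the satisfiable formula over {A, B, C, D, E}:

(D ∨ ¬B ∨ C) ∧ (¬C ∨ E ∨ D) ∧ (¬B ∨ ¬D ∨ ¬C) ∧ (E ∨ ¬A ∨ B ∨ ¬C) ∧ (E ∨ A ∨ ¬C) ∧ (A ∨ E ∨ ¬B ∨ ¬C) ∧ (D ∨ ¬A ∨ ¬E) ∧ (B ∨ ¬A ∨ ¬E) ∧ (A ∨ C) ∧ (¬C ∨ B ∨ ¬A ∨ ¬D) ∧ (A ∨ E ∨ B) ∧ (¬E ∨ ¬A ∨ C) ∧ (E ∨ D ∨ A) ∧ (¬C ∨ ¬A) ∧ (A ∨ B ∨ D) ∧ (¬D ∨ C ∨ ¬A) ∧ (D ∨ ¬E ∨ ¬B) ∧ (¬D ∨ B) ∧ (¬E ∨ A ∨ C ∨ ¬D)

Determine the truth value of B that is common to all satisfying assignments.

Suppose B = True.
Suppose D = True.
Unit clause (¬C) forces C = False.
Unit clause (A) forces A = True.
That conflicts with the unit clause (¬A).
So D must be the other value — set D = False.
Unit clause (C) forces C = True.
Unit clause (E) forces E = True.
That conflicts with the unit clause (¬E).
Neither D = True nor D = False works.
So every satisfying assignment has B = False.

False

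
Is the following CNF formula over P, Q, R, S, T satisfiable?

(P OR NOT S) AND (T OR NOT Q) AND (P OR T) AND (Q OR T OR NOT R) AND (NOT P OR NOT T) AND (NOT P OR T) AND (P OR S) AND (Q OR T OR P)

No, unsatisfiable

Branch on P: set P = true.
(NOT T) alone gives T = false.
That conflicts with the unit clause (T).
That branch fails; take P = false instead.
(NOT S) alone gives S = false.
That conflicts with the unit clause (S).
Neither P = true nor P = false works.
No assignment satisfies every clause.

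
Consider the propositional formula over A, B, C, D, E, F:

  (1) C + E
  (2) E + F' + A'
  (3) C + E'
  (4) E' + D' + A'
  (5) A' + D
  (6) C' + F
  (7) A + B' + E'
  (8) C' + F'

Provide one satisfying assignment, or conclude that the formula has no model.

UNSATISFIABLE

Suppose C = 1.
(F) alone gives F = 1.
Now (F') is unsatisfied and unit — conflict.
That branch fails; take C = 0 instead.
(E) alone gives E = 1.
Now (E') is unsatisfied and unit — conflict.
Both values of C lead to a conflict.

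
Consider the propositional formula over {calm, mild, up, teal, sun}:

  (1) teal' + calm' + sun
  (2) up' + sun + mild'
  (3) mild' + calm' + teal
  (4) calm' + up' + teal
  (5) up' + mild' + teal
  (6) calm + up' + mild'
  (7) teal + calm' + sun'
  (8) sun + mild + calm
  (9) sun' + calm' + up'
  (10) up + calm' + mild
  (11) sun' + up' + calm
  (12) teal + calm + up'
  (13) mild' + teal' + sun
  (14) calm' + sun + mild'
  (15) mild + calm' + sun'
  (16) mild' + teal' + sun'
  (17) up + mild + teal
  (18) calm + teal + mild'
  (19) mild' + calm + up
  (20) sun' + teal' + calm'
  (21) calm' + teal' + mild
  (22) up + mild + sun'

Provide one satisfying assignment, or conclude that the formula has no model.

Branch on teal: set teal = 0.
Branch on mild: set mild = 0.
Unit clause (up) forces up = 1.
Unit clause (calm') forces calm = 0.
That conflicts with the unit clause (calm).
Undo mild and try mild = 1.
Unit clause (calm') forces calm = 0.
That conflicts with the unit clause (calm).
Both values of mild lead to a conflict.
Undo teal and try teal = 1.
Branch on calm: set calm = 0.
Branch on up: set up = 0.
Unit clause (mild') forces mild = 0.
Unit clause (sun) forces sun = 1.
That conflicts with the unit clause (sun').
Undo up and try up = 1.
Unit clause (mild') forces mild = 0.
Unit clause (sun) forces sun = 1.
That conflicts with the unit clause (sun').
Both values of up lead to a conflict.
Undo calm and try calm = 1.
Unit clause (sun) forces sun = 1.
That conflicts with the unit clause (sun').
Both values of calm lead to a conflict.
Both values of teal lead to a conflict.

UNSATISFIABLE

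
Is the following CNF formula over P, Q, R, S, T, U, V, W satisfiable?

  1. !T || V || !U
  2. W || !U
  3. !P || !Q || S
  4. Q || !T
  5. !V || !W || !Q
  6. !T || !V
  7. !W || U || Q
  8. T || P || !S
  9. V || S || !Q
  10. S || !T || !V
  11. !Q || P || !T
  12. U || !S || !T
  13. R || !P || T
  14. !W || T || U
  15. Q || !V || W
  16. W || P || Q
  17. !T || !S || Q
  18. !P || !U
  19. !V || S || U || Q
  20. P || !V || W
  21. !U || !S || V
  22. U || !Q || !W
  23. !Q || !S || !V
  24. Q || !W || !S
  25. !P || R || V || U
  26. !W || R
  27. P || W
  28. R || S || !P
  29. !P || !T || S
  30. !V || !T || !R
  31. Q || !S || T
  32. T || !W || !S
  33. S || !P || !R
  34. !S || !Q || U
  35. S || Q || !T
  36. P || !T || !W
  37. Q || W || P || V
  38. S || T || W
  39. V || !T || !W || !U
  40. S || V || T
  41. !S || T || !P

Try W = true.
The clause (R) is unit, so R = true.
Try Q = false.
The clause (!T) is unit, so T = false.
The clause (U) is unit, so U = true.
The clause (!P) is unit, so P = false.
The clause (!S) is unit, so S = false.
The clause (V) is unit, so V = true.
Every clause now holds.
A satisfying assignment: P ↦ false; Q ↦ false; R ↦ true; S ↦ false; T ↦ false; U ↦ true; V ↦ true; W ↦ true.

Yes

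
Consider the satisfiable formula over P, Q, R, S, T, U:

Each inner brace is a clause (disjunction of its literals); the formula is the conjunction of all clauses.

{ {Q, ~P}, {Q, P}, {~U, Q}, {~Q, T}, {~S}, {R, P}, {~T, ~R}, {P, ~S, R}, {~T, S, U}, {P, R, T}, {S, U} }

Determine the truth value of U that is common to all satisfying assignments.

Suppose U = 0.
The clause (~S) is unit, so S = 0.
But (S) is also a unit clause — contradiction.
So every satisfying assignment has U = True.

True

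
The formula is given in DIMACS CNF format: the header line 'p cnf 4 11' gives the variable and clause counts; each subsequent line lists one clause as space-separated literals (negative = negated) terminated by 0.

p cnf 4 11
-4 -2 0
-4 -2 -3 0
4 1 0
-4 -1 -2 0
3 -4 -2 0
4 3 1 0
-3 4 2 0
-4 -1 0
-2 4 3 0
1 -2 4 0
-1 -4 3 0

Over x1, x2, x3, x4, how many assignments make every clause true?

There are 2^4 = 16 truth assignments over (x1, x2, x3, x4).
Check each against the 11 clauses (columns in the order x1, x2, x3, x4):
  F F F F  ✗ fails (x4 ∨ x1)
  F F F T  ✓ satisfies all
  F F T F  ✗ fails (x4 ∨ x1)
  F F T T  ✓ satisfies all
  F T F F  ✗ fails (x4 ∨ x1)
  F T F T  ✗ fails (¬x4 ∨ ¬x2)
  F T T F  ✗ fails (x4 ∨ x1)
  F T T T  ✗ fails (¬x4 ∨ ¬x2)
  T F F F  ✓ satisfies all
  T F F T  ✗ fails (¬x4 ∨ ¬x1)
  T F T F  ✗ fails (¬x3 ∨ x4 ∨ x2)
  T F T T  ✗ fails (¬x4 ∨ ¬x1)
  T T F F  ✗ fails (¬x2 ∨ x4 ∨ x3)
  T T F T  ✗ fails (¬x4 ∨ ¬x2)
  T T T F  ✓ satisfies all
  T T T T  ✗ fails (¬x4 ∨ ¬x2)
4 of the 16 rows are models.

4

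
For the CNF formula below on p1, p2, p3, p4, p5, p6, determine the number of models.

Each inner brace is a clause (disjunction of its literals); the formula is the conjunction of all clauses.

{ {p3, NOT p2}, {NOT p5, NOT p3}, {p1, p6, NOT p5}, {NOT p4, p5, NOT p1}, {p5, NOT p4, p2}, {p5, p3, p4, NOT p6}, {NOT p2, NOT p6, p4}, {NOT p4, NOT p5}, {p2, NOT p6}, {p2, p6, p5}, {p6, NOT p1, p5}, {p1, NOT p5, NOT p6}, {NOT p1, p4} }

3

There are 2^6 = 64 truth assignments over (p1, p2, p3, p4, p5, p6).
Split on p3. With p3 = true, the clauses containing p3 are satisfied and NOT p3 drops from the rest; 3 of the 2^5 = 32 assignments to the other variables satisfy what remains.
With p3 = false, by the same count on the reduced clause set, 0 assignments work.
(One model: p1=F, p2=T, p3=T, p4=F, p5=F, p6=F.)
Total: 3 + 0 = 3.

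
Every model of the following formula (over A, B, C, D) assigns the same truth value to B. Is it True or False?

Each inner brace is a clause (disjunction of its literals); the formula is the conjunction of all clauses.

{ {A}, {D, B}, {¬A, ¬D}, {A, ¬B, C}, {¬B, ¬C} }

Suppose B = False.
Unit clause (A) forces A = True.
Unit clause (D) forces D = True.
Now (¬D) is unsatisfied and unit — conflict.
So every satisfying assignment has B = True.

True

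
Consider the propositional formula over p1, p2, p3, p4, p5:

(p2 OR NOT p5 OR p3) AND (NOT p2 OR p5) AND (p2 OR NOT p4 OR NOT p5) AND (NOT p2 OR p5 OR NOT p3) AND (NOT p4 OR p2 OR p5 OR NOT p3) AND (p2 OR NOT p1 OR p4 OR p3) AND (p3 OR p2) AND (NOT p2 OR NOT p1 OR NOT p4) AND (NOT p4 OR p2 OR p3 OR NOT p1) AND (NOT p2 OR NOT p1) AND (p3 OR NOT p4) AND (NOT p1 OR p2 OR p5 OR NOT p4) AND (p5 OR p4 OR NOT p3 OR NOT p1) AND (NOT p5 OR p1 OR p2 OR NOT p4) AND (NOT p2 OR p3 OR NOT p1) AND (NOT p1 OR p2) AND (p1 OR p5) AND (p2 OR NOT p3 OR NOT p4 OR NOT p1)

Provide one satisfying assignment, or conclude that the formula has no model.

p1: false, p2: true, p3: true, p4: true, p5: true

Suppose p2 = true.
(p5) alone gives p5 = true.
(NOT p1) alone gives p1 = false.
Suppose p3 = true.
All clauses hold; p4 can take either value.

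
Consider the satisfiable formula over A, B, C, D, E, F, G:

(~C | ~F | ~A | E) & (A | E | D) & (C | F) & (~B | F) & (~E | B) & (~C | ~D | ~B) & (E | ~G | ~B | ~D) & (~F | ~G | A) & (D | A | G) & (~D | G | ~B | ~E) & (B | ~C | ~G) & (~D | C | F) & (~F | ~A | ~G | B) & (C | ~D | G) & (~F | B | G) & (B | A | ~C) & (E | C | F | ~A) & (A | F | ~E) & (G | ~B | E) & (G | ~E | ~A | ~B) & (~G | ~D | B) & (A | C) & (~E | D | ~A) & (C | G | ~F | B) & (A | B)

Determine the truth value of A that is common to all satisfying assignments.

Suppose A = 0.
From the singleton clause (C), C = 1.
From the singleton clause (B), B = 1.
From the singleton clause (F), F = 1.
From the singleton clause (~D), D = 0.
From the singleton clause (E), E = 1.
From the singleton clause (~G), G = 0.
But (G) is also a unit clause — contradiction.
So every satisfying assignment has A = True.

True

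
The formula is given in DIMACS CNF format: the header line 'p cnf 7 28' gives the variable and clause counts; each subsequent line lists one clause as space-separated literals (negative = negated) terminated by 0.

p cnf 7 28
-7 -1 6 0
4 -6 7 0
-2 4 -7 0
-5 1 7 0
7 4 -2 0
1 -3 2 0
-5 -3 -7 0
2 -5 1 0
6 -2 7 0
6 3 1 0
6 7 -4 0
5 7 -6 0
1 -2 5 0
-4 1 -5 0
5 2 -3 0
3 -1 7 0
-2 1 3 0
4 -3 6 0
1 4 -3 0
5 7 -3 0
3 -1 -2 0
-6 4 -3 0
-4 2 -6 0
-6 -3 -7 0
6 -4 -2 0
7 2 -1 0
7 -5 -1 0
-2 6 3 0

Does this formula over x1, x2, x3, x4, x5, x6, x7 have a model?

Satisfiable

Case x7 = True:
Case x1 = True:
The clause (x6) is unit, so x6 = True.
The clause (¬x3) is unit, so x3 = False.
The clause (¬x2) is unit, so x2 = False.
The clause (¬x4) is unit, so x4 = False.
All clauses hold; x5 can take either value.
A satisfying assignment: x1=True, x2=False, x3=False, x4=False, x5=True, x6=True, x7=True.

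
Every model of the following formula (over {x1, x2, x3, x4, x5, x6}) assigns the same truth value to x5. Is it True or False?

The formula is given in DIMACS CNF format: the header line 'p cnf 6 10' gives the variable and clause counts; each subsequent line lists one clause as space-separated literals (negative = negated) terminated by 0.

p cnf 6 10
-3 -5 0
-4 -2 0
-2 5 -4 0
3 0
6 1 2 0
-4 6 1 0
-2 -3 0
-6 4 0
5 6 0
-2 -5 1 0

Suppose x5 = True.
Unit clause (¬x3) forces x3 = False.
That conflicts with the unit clause (x3).
So every satisfying assignment has x5 = False.

False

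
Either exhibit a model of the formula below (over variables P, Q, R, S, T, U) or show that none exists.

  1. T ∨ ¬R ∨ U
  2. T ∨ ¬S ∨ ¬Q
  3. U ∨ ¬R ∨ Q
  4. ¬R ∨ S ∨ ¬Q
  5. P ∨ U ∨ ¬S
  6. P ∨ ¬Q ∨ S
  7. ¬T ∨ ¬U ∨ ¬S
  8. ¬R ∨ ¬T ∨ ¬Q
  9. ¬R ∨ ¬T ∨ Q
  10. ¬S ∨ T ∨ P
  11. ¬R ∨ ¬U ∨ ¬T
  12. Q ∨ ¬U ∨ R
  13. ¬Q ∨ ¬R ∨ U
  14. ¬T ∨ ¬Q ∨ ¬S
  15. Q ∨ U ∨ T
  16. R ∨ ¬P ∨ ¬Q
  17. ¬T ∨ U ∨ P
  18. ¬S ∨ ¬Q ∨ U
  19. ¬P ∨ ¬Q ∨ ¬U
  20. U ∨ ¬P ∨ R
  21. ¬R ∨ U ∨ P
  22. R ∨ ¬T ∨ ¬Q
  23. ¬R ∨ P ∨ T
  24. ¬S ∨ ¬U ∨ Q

Suppose T = False.
Suppose R = True.
From the singleton clause (U), U = True.
From the singleton clause (P), P = True.
From the singleton clause (¬Q), Q = False.
From the singleton clause (¬S), S = False.
All clauses are satisfied.

P ↦ True,  Q ↦ False,  R ↦ True,  S ↦ False,  T ↦ False,  U ↦ True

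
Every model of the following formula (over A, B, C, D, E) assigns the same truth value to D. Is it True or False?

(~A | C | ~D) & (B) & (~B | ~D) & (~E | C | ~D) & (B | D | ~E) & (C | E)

Suppose D = 1.
Unit clause (B) forces B = 1.
That conflicts with the unit clause (~B).
So every satisfying assignment has D = False.

False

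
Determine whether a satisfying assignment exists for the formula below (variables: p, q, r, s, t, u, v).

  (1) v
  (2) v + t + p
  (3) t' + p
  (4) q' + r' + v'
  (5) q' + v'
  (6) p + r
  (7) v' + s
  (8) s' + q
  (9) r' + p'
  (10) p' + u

Unsatisfiable

The clause (v) is unit, so v = 1.
The clause (q') is unit, so q = 0.
The clause (s) is unit, so s = 1.
That conflicts with the unit clause (s').
No assignment satisfies every clause.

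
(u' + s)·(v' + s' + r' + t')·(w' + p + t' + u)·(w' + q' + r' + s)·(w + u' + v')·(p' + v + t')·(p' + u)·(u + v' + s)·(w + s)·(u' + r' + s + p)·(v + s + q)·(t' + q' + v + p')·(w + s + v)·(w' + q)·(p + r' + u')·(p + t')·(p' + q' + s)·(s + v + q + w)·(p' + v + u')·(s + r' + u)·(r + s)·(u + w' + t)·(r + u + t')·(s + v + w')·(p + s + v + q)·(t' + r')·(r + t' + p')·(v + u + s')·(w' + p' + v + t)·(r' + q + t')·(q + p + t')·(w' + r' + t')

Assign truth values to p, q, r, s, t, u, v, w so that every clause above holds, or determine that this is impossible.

p=0,  q=0,  r=1,  s=1,  t=0,  u=0,  v=1,  w=0

Branch on u: set u = 0.
Unit clause (p') forces p = 0.
Unit clause (t') forces t = 0.
Unit clause (w') forces w = 0.
Unit clause (s) forces s = 1.
Unit clause (v) forces v = 1.
No clause remains; q, r are free.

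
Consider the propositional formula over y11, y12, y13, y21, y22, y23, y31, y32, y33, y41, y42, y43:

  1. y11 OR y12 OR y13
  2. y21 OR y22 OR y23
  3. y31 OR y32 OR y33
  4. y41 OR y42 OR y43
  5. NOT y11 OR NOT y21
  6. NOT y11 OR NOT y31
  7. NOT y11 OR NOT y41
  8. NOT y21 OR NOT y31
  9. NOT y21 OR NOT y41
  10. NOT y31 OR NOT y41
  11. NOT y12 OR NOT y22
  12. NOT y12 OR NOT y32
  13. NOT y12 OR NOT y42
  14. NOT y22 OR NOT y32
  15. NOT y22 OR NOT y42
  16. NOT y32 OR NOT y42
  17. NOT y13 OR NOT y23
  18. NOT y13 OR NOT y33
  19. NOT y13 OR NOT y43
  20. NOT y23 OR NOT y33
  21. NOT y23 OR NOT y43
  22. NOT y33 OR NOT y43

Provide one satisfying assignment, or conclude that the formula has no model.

UNSATISFIABLE

Try y11 = false.
Try y12 = true.
The clause (NOT y22) is unit, so y22 = false.
The clause (NOT y32) is unit, so y32 = false.
The clause (NOT y42) is unit, so y42 = false.
Try y21 = true.
The clause (NOT y31) is unit, so y31 = false.
The clause (y33) is unit, so y33 = true.
The clause (NOT y41) is unit, so y41 = false.
The clause (y43) is unit, so y43 = true.
But (NOT y43) is also a unit clause — contradiction.
Backtrack on y21: now try y21 = false.
The clause (y23) is unit, so y23 = true.
The clause (NOT y13) is unit, so y13 = false.
The clause (NOT y33) is unit, so y33 = false.
The clause (y31) is unit, so y31 = true.
The clause (NOT y41) is unit, so y41 = false.
The clause (y43) is unit, so y43 = true.
But (NOT y43) is also a unit clause — contradiction.
Either choice for y21 ends in contradiction.
Backtrack on y12: now try y12 = false.
The clause (y13) is unit, so y13 = true.
The clause (NOT y23) is unit, so y23 = false.
The clause (NOT y33) is unit, so y33 = false.
The clause (NOT y43) is unit, so y43 = false.
Try y21 = true.
The clause (NOT y31) is unit, so y31 = false.
The clause (y32) is unit, so y32 = true.
The clause (NOT y41) is unit, so y41 = false.
The clause (y42) is unit, so y42 = true.
But (NOT y42) is also a unit clause — contradiction.
Backtrack on y21: now try y21 = false.
The clause (y22) is unit, so y22 = true.
The clause (NOT y32) is unit, so y32 = false.
The clause (y31) is unit, so y31 = true.
The clause (NOT y41) is unit, so y41 = false.
The clause (y42) is unit, so y42 = true.
But (NOT y42) is also a unit clause — contradiction.
Either choice for y21 ends in contradiction.
Either choice for y12 ends in contradiction.
Backtrack on y11: now try y11 = true.
The clause (NOT y21) is unit, so y21 = false.
The clause (NOT y31) is unit, so y31 = false.
The clause (NOT y41) is unit, so y41 = false.
Try y22 = true.
The clause (NOT y12) is unit, so y12 = false.
The clause (NOT y32) is unit, so y32 = false.
The clause (y33) is unit, so y33 = true.
The clause (NOT y42) is unit, so y42 = false.
The clause (y43) is unit, so y43 = true.
But (NOT y43) is also a unit clause — contradiction.
Backtrack on y22: now try y22 = false.
The clause (y23) is unit, so y23 = true.
The clause (NOT y13) is unit, so y13 = false.
The clause (NOT y33) is unit, so y33 = false.
The clause (y32) is unit, so y32 = true.
The clause (NOT y12) is unit, so y12 = false.
The clause (NOT y42) is unit, so y42 = false.
The clause (y43) is unit, so y43 = true.
But (NOT y43) is also a unit clause — contradiction.
Either choice for y22 ends in contradiction.
Either choice for y11 ends in contradiction.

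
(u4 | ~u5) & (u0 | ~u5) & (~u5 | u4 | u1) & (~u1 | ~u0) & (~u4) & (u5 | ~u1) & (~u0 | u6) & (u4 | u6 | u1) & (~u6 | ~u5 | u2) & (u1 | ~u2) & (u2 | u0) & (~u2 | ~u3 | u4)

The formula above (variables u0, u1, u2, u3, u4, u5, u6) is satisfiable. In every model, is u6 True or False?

True

Suppose u6 = 0.
(~u4) alone gives u4 = 0.
(~u5) alone gives u5 = 0.
(~u1) alone gives u1 = 0.
But (u1) is also a unit clause — contradiction.
So every satisfying assignment has u6 = True.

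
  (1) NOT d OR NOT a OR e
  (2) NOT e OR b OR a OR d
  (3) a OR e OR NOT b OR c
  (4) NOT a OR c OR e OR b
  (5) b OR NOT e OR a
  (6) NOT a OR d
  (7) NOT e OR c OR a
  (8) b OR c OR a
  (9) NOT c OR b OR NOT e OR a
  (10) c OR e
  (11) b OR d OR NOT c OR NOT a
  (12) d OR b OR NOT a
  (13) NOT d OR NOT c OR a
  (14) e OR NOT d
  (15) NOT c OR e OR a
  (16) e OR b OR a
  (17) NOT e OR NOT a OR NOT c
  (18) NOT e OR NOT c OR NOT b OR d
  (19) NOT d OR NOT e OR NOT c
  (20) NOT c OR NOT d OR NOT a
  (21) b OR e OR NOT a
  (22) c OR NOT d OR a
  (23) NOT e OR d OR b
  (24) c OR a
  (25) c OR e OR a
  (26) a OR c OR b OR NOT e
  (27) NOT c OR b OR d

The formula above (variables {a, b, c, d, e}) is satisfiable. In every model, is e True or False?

True

Suppose e = false.
Unit clause (c) forces c = true.
Unit clause (NOT d) forces d = false.
Unit clause (NOT a) forces a = false.
But (a) is also a unit clause — contradiction.
So every satisfying assignment has e = True.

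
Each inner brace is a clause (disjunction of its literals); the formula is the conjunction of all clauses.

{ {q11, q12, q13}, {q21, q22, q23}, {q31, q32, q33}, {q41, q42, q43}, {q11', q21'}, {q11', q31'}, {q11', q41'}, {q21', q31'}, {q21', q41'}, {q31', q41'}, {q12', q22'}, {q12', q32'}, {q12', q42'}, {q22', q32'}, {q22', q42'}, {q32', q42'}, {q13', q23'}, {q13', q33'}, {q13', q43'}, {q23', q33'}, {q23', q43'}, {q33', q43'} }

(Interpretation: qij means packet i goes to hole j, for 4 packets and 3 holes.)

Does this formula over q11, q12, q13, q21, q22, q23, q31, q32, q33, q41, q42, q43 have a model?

Unsatisfiable

Suppose q11 = 0.
Suppose q12 = 1.
Unit clause (q22') forces q22 = 0.
Unit clause (q32') forces q32 = 0.
Unit clause (q42') forces q42 = 0.
Suppose q21 = 1.
Unit clause (q31') forces q31 = 0.
Unit clause (q33) forces q33 = 1.
Unit clause (q41') forces q41 = 0.
Unit clause (q43) forces q43 = 1.
Now (q43') is unsatisfied and unit — conflict.
So q21 must be the other value — set q21 = 0.
Unit clause (q23) forces q23 = 1.
Unit clause (q13') forces q13 = 0.
Unit clause (q33') forces q33 = 0.
Unit clause (q31) forces q31 = 1.
Unit clause (q41') forces q41 = 0.
Unit clause (q43) forces q43 = 1.
Now (q43') is unsatisfied and unit — conflict.
Both values of q21 lead to a conflict.
So q12 must be the other value — set q12 = 0.
Unit clause (q13) forces q13 = 1.
Unit clause (q23') forces q23 = 0.
Unit clause (q33') forces q33 = 0.
Unit clause (q43') forces q43 = 0.
Suppose q21 = 1.
Unit clause (q31') forces q31 = 0.
Unit clause (q32) forces q32 = 1.
Unit clause (q41') forces q41 = 0.
Unit clause (q42) forces q42 = 1.
Now (q42') is unsatisfied and unit — conflict.
So q21 must be the other value — set q21 = 0.
Unit clause (q22) forces q22 = 1.
Unit clause (q32') forces q32 = 0.
Unit clause (q31) forces q31 = 1.
Unit clause (q41') forces q41 = 0.
Unit clause (q42) forces q42 = 1.
Now (q42') is unsatisfied and unit — conflict.
Both values of q21 lead to a conflict.
Both values of q12 lead to a conflict.
So q11 must be the other value — set q11 = 1.
Unit clause (q21') forces q21 = 0.
Unit clause (q31') forces q31 = 0.
Unit clause (q41') forces q41 = 0.
Suppose q22 = 1.
Unit clause (q12') forces q12 = 0.
Unit clause (q32') forces q32 = 0.
Unit clause (q33) forces q33 = 1.
Unit clause (q42') forces q42 = 0.
Unit clause (q43) forces q43 = 1.
Now (q43') is unsatisfied and unit — conflict.
So q22 must be the other value — set q22 = 0.
Unit clause (q23) forces q23 = 1.
Unit clause (q13') forces q13 = 0.
Unit clause (q33') forces q33 = 0.
Unit clause (q32) forces q32 = 1.
Unit clause (q12') forces q12 = 0.
Unit clause (q42') forces q42 = 0.
Unit clause (q43) forces q43 = 1.
Now (q43') is unsatisfied and unit — conflict.
Both values of q22 lead to a conflict.
Both values of q11 lead to a conflict.
No assignment satisfies every clause.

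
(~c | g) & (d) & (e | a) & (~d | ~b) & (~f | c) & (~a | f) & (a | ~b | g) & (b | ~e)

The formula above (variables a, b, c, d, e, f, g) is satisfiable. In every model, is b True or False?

Suppose b = 1.
(d) alone gives d = 1.
Now (~d) is unsatisfied and unit — conflict.
So every satisfying assignment has b = False.

False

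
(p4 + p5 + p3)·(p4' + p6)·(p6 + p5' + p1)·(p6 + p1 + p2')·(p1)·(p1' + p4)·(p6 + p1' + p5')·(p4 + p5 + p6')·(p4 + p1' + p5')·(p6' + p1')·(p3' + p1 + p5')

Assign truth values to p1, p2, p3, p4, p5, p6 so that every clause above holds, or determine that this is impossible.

The clause (p1) is unit, so p1 = 1.
The clause (p4) is unit, so p4 = 1.
The clause (p6) is unit, so p6 = 1.
That conflicts with the unit clause (p6').

UNSATISFIABLE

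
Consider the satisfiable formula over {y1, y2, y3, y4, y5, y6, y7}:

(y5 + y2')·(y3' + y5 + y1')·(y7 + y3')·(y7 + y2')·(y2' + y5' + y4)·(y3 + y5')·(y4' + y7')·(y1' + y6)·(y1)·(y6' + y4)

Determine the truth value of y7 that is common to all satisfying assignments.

Suppose y7 = 1.
The clause (y4') is unit, so y4 = 0.
The clause (y1) is unit, so y1 = 1.
The clause (y6) is unit, so y6 = 1.
Now (y6') is unsatisfied and unit — conflict.
So every satisfying assignment has y7 = False.

False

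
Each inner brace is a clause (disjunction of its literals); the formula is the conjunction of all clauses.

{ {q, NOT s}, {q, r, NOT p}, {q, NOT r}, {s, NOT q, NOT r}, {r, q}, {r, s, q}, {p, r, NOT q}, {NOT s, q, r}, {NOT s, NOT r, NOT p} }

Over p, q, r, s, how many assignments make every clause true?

There are 2^4 = 16 truth assignments over (p, q, r, s).
Split on p. With p = true, the clauses containing p are satisfied and NOT p drops from the rest; 2 of the 2^3 = 8 assignments to the other variables satisfy what remains.
With p = false, by the same count on the reduced clause set, 1 assignment works.
(One model: p=F, q=T, r=T, s=T.)
Total: 2 + 1 = 3.

3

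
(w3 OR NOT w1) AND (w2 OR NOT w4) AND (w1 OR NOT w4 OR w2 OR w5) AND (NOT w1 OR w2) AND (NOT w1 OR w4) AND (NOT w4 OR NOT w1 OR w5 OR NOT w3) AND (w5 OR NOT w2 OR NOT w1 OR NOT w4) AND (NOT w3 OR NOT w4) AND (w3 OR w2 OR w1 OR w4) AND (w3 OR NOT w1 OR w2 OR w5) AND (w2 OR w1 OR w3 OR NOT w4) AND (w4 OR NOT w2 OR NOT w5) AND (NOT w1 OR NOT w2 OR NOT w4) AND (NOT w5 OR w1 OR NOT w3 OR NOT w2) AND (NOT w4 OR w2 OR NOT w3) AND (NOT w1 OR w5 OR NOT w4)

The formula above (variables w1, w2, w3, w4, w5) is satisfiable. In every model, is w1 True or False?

False

Suppose w1 = true.
Unit clause (w3) forces w3 = true.
Unit clause (w2) forces w2 = true.
Unit clause (w4) forces w4 = true.
That conflicts with the unit clause (NOT w4).
So every satisfying assignment has w1 = False.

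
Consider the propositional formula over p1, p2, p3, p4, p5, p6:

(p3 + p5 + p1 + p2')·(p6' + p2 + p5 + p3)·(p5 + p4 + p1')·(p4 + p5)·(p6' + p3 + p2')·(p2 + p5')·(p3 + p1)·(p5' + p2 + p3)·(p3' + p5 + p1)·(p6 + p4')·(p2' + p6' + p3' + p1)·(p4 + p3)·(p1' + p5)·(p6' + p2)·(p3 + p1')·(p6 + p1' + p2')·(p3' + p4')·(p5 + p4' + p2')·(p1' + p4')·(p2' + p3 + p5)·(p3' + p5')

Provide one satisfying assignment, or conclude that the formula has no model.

Branch on p4: set p4 = 1.
From the singleton clause (p6), p6 = 1.
From the singleton clause (p2), p2 = 1.
From the singleton clause (p3), p3 = 1.
Now (p3') is unsatisfied and unit — conflict.
Backtrack on p4: now try p4 = 0.
From the singleton clause (p5), p5 = 1.
From the singleton clause (p2), p2 = 1.
From the singleton clause (p3), p3 = 1.
Now (p3') is unsatisfied and unit — conflict.
Neither p4 = 1 nor p4 = 0 works.

UNSATISFIABLE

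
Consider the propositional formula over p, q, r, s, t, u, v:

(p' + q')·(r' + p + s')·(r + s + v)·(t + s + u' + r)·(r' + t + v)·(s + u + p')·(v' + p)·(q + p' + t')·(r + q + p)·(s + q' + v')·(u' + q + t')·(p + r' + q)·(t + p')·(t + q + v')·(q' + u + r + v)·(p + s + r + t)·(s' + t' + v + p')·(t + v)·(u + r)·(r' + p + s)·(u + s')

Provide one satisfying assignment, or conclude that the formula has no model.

Suppose p = 0.
The clause (v') is unit, so v = 0.
The clause (t) is unit, so t = 1.
Suppose r = 0.
The clause (s) is unit, so s = 1.
The clause (q) is unit, so q = 1.
The clause (u) is unit, so u = 1.
Every clause now holds.

p: 0,  q: 1,  r: 0,  s: 1,  t: 1,  u: 1,  v: 0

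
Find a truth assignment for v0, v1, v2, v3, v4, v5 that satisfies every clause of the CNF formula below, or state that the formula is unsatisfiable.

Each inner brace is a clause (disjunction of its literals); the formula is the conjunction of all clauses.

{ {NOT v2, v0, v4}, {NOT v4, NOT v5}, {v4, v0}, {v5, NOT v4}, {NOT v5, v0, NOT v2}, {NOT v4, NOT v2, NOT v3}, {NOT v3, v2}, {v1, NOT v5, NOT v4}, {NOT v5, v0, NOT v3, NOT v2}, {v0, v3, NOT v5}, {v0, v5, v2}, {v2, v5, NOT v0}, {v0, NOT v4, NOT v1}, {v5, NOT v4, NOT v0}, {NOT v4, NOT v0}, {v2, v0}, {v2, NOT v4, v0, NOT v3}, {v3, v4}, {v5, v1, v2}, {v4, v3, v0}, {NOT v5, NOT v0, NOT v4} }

Suppose v4 = false.
Unit clause (v0) forces v0 = true.
Unit clause (v3) forces v3 = true.
Unit clause (v2) forces v2 = true.
All clauses hold; v1, v5 can take either value.

v0 ↦ true, v1 ↦ false, v2 ↦ true, v3 ↦ true, v4 ↦ false, v5 ↦ true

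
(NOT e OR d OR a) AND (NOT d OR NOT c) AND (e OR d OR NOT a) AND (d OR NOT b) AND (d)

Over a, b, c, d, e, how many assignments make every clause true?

8

There are 2^5 = 32 truth assignments over (a, b, c, d, e).
Split on c. With c = true, the clauses containing c are satisfied and NOT c drops from the rest; 0 of the 2^4 = 16 assignments to the other variables satisfy what remains.
With c = false, by the same count on the reduced clause set, 8 assignments work.
(One model: a=F, b=F, c=F, d=T, e=F.)
Total: 0 + 8 = 8.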